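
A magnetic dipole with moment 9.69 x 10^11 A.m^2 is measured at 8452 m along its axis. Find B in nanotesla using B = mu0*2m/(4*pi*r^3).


m = 9.69 x 10^11 = 969000000000 A.m^2
2m = 1938000000000 A.m^2
r^3 = 8452^3 = 603779641408
B = (4pi*10^-7) * 1938000000000 / (4*pi * 603779641408) * 1e9
= 2435362.625063 / 7587318743337.81 * 1e9
= 320.978 nT

320.978


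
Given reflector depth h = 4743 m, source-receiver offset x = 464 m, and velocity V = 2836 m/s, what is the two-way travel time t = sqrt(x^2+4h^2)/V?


x^2 + 4h^2 = 464^2 + 4*4743^2 = 215296 + 89984196 = 90199492
sqrt(90199492) = 9497.3413
t = 9497.3413 / 2836 = 3.3489 s

3.3489


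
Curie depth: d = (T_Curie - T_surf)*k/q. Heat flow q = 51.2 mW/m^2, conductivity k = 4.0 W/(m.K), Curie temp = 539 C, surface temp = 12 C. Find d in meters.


T_Curie - T_surf = 539 - 12 = 527 C
Convert q to W/m^2: 51.2 mW/m^2 = 0.0512 W/m^2
d = 527 * 4.0 / 0.0512 = 41171.88 m

41171.88


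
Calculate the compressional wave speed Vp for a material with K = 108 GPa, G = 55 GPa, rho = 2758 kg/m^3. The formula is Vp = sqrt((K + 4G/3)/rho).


First compute the effective modulus:
K + 4G/3 = 108e9 + 4*55e9/3 = 181333333333.33 Pa
Then divide by density:
181333333333.33 / 2758 = 65748126.6618 Pa/(kg/m^3)
Take the square root:
Vp = sqrt(65748126.6618) = 8108.52 m/s

8108.52


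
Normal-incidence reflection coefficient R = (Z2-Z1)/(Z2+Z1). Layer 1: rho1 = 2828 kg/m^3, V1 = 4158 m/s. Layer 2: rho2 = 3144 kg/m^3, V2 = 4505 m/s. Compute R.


Z1 = 2828 * 4158 = 11758824
Z2 = 3144 * 4505 = 14163720
R = (14163720 - 11758824) / (14163720 + 11758824) = 2404896 / 25922544 = 0.0928

0.0928


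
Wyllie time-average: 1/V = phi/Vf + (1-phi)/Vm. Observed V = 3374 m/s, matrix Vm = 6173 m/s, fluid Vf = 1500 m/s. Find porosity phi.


1/V - 1/Vm = 1/3374 - 1/6173 = 0.00013439
1/Vf - 1/Vm = 1/1500 - 1/6173 = 0.00050467
phi = 0.00013439 / 0.00050467 = 0.2663

0.2663


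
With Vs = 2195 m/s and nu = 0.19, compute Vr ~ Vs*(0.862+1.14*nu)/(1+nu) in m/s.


Numerator factor = 0.862 + 1.14*0.19 = 1.0786
Denominator = 1 + 0.19 = 1.19
Vr = 2195 * 1.0786 / 1.19 = 1989.52 m/s

1989.52


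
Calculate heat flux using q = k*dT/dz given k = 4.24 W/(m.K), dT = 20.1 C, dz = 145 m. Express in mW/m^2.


q = k * dT / dz * 1000
= 4.24 * 20.1 / 145 * 1000
= 0.587752 * 1000
= 587.7517 mW/m^2

587.7517


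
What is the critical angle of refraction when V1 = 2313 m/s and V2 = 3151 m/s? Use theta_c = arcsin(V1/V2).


V1/V2 = 2313/3151 = 0.734053
theta_c = arcsin(0.734053) = 47.2272 degrees

47.2272


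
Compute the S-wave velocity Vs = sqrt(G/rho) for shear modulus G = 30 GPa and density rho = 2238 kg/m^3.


Convert G to Pa: G = 30e9 Pa
Compute G/rho = 30e9 / 2238 = 13404825.7373
Vs = sqrt(13404825.7373) = 3661.26 m/s

3661.26


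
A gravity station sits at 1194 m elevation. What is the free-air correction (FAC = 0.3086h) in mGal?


FAC = 0.3086 * h
= 0.3086 * 1194
= 368.4684 mGal

368.4684


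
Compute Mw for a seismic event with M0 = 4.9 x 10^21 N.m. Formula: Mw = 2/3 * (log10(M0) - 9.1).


log10(M0) = log10(4.9 x 10^21) = 21.6902
Mw = 2/3 * (21.6902 - 9.1)
= 2/3 * 12.5902
= 8.39

8.39


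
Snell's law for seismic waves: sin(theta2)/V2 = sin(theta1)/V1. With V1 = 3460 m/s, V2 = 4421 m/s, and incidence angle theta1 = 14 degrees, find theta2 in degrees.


sin(theta1) = sin(14 deg) = 0.241922
sin(theta2) = V2/V1 * sin(theta1) = 4421/3460 * 0.241922 = 0.309115
theta2 = arcsin(0.309115) = 18.0059 degrees

18.0059


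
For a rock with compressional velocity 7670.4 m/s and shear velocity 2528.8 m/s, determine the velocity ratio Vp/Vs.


Vp/Vs = 7670.4 / 2528.8
= 3.0332

3.0332


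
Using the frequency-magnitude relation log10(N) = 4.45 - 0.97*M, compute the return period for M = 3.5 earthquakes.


log10(N) = 4.45 - 0.97*3.5 = 1.055
N = 10^1.055 = 11.350108
T = 1/N = 1/11.350108 = 0.0881 years

0.0881


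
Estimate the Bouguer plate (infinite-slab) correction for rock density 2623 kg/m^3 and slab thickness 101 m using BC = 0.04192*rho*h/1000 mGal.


BC = 0.04192 * rho * h / 1000
= 0.04192 * 2623 * 101 / 1000
= 11.1056 mGal

11.1056


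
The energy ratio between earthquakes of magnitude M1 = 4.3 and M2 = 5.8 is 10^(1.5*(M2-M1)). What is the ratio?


M2 - M1 = 5.8 - 4.3 = 1.5
1.5 * 1.5 = 2.25
ratio = 10^2.25 = 177.83

177.83


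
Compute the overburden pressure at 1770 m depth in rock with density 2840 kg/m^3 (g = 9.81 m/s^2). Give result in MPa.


P = rho * g * z / 1e6
= 2840 * 9.81 * 1770 / 1e6
= 49312908.0 / 1e6
= 49.3129 MPa

49.3129


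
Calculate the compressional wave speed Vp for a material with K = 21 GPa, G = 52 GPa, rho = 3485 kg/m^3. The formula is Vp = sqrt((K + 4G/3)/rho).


First compute the effective modulus:
K + 4G/3 = 21e9 + 4*52e9/3 = 90333333333.33 Pa
Then divide by density:
90333333333.33 / 3485 = 25920612.1473 Pa/(kg/m^3)
Take the square root:
Vp = sqrt(25920612.1473) = 5091.23 m/s

5091.23


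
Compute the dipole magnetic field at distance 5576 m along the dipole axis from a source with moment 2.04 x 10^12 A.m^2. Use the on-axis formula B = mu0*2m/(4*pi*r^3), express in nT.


m = 2.04 x 10^12 = 2040000000000 A.m^2
2m = 4080000000000 A.m^2
r^3 = 5576^3 = 173367742976
B = (4pi*10^-7) * 4080000000000 / (4*pi * 173367742976) * 1e9
= 5127079.210659 / 2178603310811.38 * 1e9
= 2353.379 nT

2353.379


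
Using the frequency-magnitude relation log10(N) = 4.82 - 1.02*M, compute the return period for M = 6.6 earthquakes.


log10(N) = 4.82 - 1.02*6.6 = -1.912
N = 10^-1.912 = 0.012246
T = 1/N = 1/0.012246 = 81.6582 years

81.6582


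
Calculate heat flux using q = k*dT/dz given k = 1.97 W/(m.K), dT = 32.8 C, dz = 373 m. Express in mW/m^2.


q = k * dT / dz * 1000
= 1.97 * 32.8 / 373 * 1000
= 0.173233 * 1000
= 173.2332 mW/m^2

173.2332


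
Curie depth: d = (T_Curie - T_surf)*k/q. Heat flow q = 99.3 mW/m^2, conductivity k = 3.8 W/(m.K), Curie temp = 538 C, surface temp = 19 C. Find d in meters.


T_Curie - T_surf = 538 - 19 = 519 C
Convert q to W/m^2: 99.3 mW/m^2 = 0.0993 W/m^2
d = 519 * 3.8 / 0.0993 = 19861.03 m

19861.03


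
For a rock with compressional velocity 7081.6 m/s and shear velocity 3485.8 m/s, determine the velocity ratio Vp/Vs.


Vp/Vs = 7081.6 / 3485.8
= 2.0316

2.0316


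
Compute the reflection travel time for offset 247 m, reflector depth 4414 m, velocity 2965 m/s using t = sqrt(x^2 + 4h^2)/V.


x^2 + 4h^2 = 247^2 + 4*4414^2 = 61009 + 77933584 = 77994593
sqrt(77994593) = 8831.4547
t = 8831.4547 / 2965 = 2.9786 s

2.9786


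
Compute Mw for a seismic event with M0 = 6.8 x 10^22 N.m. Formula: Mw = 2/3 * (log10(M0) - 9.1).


log10(M0) = log10(6.8 x 10^22) = 22.8325
Mw = 2/3 * (22.8325 - 9.1)
= 2/3 * 13.7325
= 9.16

9.16


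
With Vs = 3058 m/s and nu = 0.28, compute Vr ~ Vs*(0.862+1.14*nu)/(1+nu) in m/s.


Numerator factor = 0.862 + 1.14*0.28 = 1.1812
Denominator = 1 + 0.28 = 1.28
Vr = 3058 * 1.1812 / 1.28 = 2821.96 m/s

2821.96


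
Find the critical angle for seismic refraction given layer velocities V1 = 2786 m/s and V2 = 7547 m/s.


V1/V2 = 2786/7547 = 0.369153
theta_c = arcsin(0.369153) = 21.6634 degrees

21.6634


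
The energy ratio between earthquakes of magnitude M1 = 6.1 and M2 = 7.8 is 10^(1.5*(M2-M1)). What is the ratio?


M2 - M1 = 7.8 - 6.1 = 1.7
1.5 * 1.7 = 2.55
ratio = 10^2.55 = 354.81

354.81


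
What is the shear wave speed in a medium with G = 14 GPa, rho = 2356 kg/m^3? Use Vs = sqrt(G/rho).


Convert G to Pa: G = 14e9 Pa
Compute G/rho = 14e9 / 2356 = 5942275.0424
Vs = sqrt(5942275.0424) = 2437.68 m/s

2437.68


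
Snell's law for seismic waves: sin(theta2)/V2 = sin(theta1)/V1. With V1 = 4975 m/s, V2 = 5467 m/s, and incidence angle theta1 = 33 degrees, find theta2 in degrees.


sin(theta1) = sin(33 deg) = 0.544639
sin(theta2) = V2/V1 * sin(theta1) = 5467/4975 * 0.544639 = 0.598501
theta2 = arcsin(0.598501) = 36.7626 degrees

36.7626


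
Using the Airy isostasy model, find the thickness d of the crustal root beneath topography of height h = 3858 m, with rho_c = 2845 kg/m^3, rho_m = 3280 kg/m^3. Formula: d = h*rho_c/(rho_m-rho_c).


rho_m - rho_c = 3280 - 2845 = 435
d = 3858 * 2845 / 435
= 10976010 / 435
= 25232.21 m

25232.21


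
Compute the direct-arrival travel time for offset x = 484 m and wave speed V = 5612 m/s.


t = x / V
= 484 / 5612
= 0.0862 s

0.0862


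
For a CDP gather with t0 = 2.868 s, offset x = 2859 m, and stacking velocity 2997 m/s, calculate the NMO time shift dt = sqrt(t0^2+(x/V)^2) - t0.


x/Vnmo = 2859/2997 = 0.953954
(x/Vnmo)^2 = 0.910028
t0^2 = 8.225424
sqrt(8.225424 + 0.910028) = 3.022491
dt = 3.022491 - 2.868 = 0.154491

0.154491


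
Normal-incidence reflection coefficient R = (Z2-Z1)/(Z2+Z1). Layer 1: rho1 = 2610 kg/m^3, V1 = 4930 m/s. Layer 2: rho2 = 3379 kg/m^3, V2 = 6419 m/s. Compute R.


Z1 = 2610 * 4930 = 12867300
Z2 = 3379 * 6419 = 21689801
R = (21689801 - 12867300) / (21689801 + 12867300) = 8822501 / 34557101 = 0.2553

0.2553


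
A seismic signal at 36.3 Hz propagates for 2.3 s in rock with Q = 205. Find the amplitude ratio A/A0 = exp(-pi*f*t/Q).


pi*f*t/Q = pi*36.3*2.3/205 = 1.279471
A/A0 = exp(-1.279471) = 0.278184

0.278184


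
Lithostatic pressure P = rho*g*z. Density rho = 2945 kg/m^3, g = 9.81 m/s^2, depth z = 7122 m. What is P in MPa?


P = rho * g * z / 1e6
= 2945 * 9.81 * 7122 / 1e6
= 205757784.9 / 1e6
= 205.7578 MPa

205.7578


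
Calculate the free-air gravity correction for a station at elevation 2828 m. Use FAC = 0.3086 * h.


FAC = 0.3086 * h
= 0.3086 * 2828
= 872.7208 mGal

872.7208


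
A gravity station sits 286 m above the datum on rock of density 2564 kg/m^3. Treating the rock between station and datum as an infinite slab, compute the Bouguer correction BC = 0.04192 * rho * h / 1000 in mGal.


BC = 0.04192 * rho * h / 1000
= 0.04192 * 2564 * 286 / 1000
= 30.7401 mGal

30.7401


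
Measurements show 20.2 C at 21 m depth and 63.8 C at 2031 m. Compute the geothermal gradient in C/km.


dT = 63.8 - 20.2 = 43.6 C
dz = 2031 - 21 = 2010 m
gradient = dT/dz * 1000 = 43.6/2010 * 1000 = 21.6915 C/km

21.6915


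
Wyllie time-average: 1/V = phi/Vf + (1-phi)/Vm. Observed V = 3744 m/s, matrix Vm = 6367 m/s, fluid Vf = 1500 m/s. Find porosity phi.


1/V - 1/Vm = 1/3744 - 1/6367 = 0.00011003
1/Vf - 1/Vm = 1/1500 - 1/6367 = 0.00050961
phi = 0.00011003 / 0.00050961 = 0.2159

0.2159


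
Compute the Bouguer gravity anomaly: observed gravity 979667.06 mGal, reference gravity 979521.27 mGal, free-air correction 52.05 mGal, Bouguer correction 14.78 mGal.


BA = g_obs - g_ref + FAC - BC
= 979667.06 - 979521.27 + 52.05 - 14.78
= 183.06 mGal

183.06


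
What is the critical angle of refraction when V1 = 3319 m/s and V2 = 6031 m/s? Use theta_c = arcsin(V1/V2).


V1/V2 = 3319/6031 = 0.550323
theta_c = arcsin(0.550323) = 33.3892 degrees

33.3892


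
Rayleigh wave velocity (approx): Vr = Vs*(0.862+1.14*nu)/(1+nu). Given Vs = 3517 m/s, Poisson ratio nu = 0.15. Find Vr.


Numerator factor = 0.862 + 1.14*0.15 = 1.033
Denominator = 1 + 0.15 = 1.15
Vr = 3517 * 1.033 / 1.15 = 3159.18 m/s

3159.18


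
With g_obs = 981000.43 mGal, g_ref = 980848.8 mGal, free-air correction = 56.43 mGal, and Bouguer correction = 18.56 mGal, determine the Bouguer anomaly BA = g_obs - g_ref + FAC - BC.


BA = g_obs - g_ref + FAC - BC
= 981000.43 - 980848.8 + 56.43 - 18.56
= 189.5 mGal

189.5


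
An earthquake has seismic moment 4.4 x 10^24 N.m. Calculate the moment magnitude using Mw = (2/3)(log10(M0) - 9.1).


log10(M0) = log10(4.4 x 10^24) = 24.6435
Mw = 2/3 * (24.6435 - 9.1)
= 2/3 * 15.5435
= 10.36

10.36


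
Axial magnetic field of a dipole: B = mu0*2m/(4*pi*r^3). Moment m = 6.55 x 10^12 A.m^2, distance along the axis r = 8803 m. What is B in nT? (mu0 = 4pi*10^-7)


m = 6.55 x 10^12 = 6550000000000 A.m^2
2m = 13100000000000 A.m^2
r^3 = 8803^3 = 682169197627
B = (4pi*10^-7) * 13100000000000 / (4*pi * 682169197627) * 1e9
= 16461945.504811 / 8572390959080.91 * 1e9
= 1920.3447 nT

1920.3447


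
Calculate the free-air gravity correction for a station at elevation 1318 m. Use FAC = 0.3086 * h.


FAC = 0.3086 * h
= 0.3086 * 1318
= 406.7348 mGal

406.7348


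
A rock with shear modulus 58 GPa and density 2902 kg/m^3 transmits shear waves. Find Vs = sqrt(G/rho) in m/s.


Convert G to Pa: G = 58e9 Pa
Compute G/rho = 58e9 / 2902 = 19986216.4025
Vs = sqrt(19986216.4025) = 4470.59 m/s

4470.59


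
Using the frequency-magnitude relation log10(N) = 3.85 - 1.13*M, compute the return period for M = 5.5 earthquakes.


log10(N) = 3.85 - 1.13*5.5 = -2.365
N = 10^-2.365 = 0.004315
T = 1/N = 1/0.004315 = 231.7395 years

231.7395


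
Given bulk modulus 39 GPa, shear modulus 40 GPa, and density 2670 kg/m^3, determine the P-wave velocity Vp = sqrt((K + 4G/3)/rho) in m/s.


First compute the effective modulus:
K + 4G/3 = 39e9 + 4*40e9/3 = 92333333333.33 Pa
Then divide by density:
92333333333.33 / 2670 = 34581772.784 Pa/(kg/m^3)
Take the square root:
Vp = sqrt(34581772.784) = 5880.63 m/s

5880.63


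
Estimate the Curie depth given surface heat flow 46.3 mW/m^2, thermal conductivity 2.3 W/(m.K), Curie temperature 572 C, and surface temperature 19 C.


T_Curie - T_surf = 572 - 19 = 553 C
Convert q to W/m^2: 46.3 mW/m^2 = 0.0463 W/m^2
d = 553 * 2.3 / 0.0463 = 27470.84 m

27470.84


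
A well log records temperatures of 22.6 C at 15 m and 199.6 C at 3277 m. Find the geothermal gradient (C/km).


dT = 199.6 - 22.6 = 177.0 C
dz = 3277 - 15 = 3262 m
gradient = dT/dz * 1000 = 177.0/3262 * 1000 = 54.2612 C/km

54.2612


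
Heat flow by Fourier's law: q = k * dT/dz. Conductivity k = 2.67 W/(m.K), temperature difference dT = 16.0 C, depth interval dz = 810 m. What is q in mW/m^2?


q = k * dT / dz * 1000
= 2.67 * 16.0 / 810 * 1000
= 0.052741 * 1000
= 52.7407 mW/m^2

52.7407


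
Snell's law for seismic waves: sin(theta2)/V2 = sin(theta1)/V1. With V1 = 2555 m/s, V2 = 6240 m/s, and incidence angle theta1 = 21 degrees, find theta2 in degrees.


sin(theta1) = sin(21 deg) = 0.358368
sin(theta2) = V2/V1 * sin(theta1) = 6240/2555 * 0.358368 = 0.875231
theta2 = arcsin(0.875231) = 61.0724 degrees

61.0724


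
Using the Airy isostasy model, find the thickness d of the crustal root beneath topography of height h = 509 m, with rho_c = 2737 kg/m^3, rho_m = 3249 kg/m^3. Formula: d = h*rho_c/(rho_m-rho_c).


rho_m - rho_c = 3249 - 2737 = 512
d = 509 * 2737 / 512
= 1393133 / 512
= 2720.96 m

2720.96


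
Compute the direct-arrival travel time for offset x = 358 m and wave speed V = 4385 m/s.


t = x / V
= 358 / 4385
= 0.0816 s

0.0816


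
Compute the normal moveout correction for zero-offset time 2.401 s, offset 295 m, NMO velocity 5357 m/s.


x/Vnmo = 295/5357 = 0.055068
(x/Vnmo)^2 = 0.003032
t0^2 = 5.764801
sqrt(5.764801 + 0.003032) = 2.401631
dt = 2.401631 - 2.401 = 0.000631

6.310000e-04


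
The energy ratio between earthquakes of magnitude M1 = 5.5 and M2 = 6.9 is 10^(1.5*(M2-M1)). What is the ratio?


M2 - M1 = 6.9 - 5.5 = 1.4
1.5 * 1.4 = 2.1
ratio = 10^2.1 = 125.89

125.89


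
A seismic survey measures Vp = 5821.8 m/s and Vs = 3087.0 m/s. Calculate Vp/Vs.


Vp/Vs = 5821.8 / 3087.0
= 1.8859

1.8859


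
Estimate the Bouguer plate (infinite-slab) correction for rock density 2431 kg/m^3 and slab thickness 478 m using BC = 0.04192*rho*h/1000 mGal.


BC = 0.04192 * rho * h / 1000
= 0.04192 * 2431 * 478 / 1000
= 48.7118 mGal

48.7118


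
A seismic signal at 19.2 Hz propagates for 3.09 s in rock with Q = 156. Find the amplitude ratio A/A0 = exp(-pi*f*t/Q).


pi*f*t/Q = pi*19.2*3.09/156 = 1.194772
A/A0 = exp(-1.194772) = 0.302773

0.302773


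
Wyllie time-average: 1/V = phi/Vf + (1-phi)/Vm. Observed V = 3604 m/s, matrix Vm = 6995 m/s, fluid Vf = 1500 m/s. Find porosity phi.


1/V - 1/Vm = 1/3604 - 1/6995 = 0.00013451
1/Vf - 1/Vm = 1/1500 - 1/6995 = 0.00052371
phi = 0.00013451 / 0.00052371 = 0.2568

0.2568


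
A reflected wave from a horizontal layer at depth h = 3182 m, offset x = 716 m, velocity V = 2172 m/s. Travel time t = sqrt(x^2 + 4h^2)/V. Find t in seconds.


x^2 + 4h^2 = 716^2 + 4*3182^2 = 512656 + 40500496 = 41013152
sqrt(41013152) = 6404.1512
t = 6404.1512 / 2172 = 2.9485 s

2.9485


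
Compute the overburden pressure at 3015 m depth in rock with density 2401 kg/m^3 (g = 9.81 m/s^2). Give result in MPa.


P = rho * g * z / 1e6
= 2401 * 9.81 * 3015 / 1e6
= 71014737.15 / 1e6
= 71.0147 MPa

71.0147


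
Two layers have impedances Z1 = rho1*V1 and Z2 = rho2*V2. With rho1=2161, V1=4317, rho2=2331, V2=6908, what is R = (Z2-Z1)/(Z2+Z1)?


Z1 = 2161 * 4317 = 9329037
Z2 = 2331 * 6908 = 16102548
R = (16102548 - 9329037) / (16102548 + 9329037) = 6773511 / 25431585 = 0.2663

0.2663


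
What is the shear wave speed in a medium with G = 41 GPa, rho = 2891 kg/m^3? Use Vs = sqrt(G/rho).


Convert G to Pa: G = 41e9 Pa
Compute G/rho = 41e9 / 2891 = 14181943.964
Vs = sqrt(14181943.964) = 3765.89 m/s

3765.89


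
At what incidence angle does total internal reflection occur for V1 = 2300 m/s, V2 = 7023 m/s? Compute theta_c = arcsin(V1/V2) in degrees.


V1/V2 = 2300/7023 = 0.327495
theta_c = arcsin(0.327495) = 19.1168 degrees

19.1168


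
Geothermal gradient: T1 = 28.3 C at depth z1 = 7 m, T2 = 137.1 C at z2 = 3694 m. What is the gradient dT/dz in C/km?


dT = 137.1 - 28.3 = 108.8 C
dz = 3694 - 7 = 3687 m
gradient = dT/dz * 1000 = 108.8/3687 * 1000 = 29.5091 C/km

29.5091


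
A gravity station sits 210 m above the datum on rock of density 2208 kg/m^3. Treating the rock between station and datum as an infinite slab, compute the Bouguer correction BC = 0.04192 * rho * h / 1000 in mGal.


BC = 0.04192 * rho * h / 1000
= 0.04192 * 2208 * 210 / 1000
= 19.4375 mGal

19.4375


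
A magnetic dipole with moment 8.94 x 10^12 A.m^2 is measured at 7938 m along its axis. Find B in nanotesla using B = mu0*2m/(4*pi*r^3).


m = 8.94 x 10^12 = 8940000000000 A.m^2
2m = 17880000000000 A.m^2
r^3 = 7938^3 = 500188017672
B = (4pi*10^-7) * 17880000000000 / (4*pi * 500188017672) * 1e9
= 22468670.658474 / 6285548006927.99 * 1e9
= 3574.6558 nT

3574.6558


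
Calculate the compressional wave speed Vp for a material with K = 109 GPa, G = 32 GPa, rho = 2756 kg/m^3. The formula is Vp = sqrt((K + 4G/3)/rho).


First compute the effective modulus:
K + 4G/3 = 109e9 + 4*32e9/3 = 151666666666.67 Pa
Then divide by density:
151666666666.67 / 2756 = 55031446.5409 Pa/(kg/m^3)
Take the square root:
Vp = sqrt(55031446.5409) = 7418.32 m/s

7418.32


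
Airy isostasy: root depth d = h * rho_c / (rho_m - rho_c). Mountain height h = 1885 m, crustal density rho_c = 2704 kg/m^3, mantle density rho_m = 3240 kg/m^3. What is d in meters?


rho_m - rho_c = 3240 - 2704 = 536
d = 1885 * 2704 / 536
= 5097040 / 536
= 9509.4 m

9509.4


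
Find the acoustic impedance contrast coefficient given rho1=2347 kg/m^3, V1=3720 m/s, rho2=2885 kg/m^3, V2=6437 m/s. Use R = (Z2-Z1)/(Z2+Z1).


Z1 = 2347 * 3720 = 8730840
Z2 = 2885 * 6437 = 18570745
R = (18570745 - 8730840) / (18570745 + 8730840) = 9839905 / 27301585 = 0.3604

0.3604


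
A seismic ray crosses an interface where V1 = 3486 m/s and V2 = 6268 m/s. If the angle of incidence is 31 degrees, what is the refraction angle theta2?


sin(theta1) = sin(31 deg) = 0.515038
sin(theta2) = V2/V1 * sin(theta1) = 6268/3486 * 0.515038 = 0.926064
theta2 = arcsin(0.926064) = 67.8293 degrees

67.8293


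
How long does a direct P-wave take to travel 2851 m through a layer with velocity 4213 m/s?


t = x / V
= 2851 / 4213
= 0.6767 s

0.6767


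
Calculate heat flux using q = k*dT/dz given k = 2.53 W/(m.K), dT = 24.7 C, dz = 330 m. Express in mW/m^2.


q = k * dT / dz * 1000
= 2.53 * 24.7 / 330 * 1000
= 0.189367 * 1000
= 189.3667 mW/m^2

189.3667


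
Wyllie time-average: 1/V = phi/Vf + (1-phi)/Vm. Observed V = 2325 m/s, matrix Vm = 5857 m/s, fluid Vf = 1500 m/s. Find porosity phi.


1/V - 1/Vm = 1/2325 - 1/5857 = 0.00025937
1/Vf - 1/Vm = 1/1500 - 1/5857 = 0.00049593
phi = 0.00025937 / 0.00049593 = 0.523

0.523


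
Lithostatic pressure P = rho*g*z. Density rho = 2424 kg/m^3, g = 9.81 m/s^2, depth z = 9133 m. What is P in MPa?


P = rho * g * z / 1e6
= 2424 * 9.81 * 9133 / 1e6
= 217177625.52 / 1e6
= 217.1776 MPa

217.1776


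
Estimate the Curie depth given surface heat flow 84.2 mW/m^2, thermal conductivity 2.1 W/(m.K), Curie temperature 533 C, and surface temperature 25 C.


T_Curie - T_surf = 533 - 25 = 508 C
Convert q to W/m^2: 84.2 mW/m^2 = 0.0842 W/m^2
d = 508 * 2.1 / 0.0842 = 12669.83 m

12669.83


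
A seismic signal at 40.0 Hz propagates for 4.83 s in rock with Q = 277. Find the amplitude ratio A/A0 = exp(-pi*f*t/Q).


pi*f*t/Q = pi*40.0*4.83/277 = 2.191176
A/A0 = exp(-2.191176) = 0.111785

0.111785


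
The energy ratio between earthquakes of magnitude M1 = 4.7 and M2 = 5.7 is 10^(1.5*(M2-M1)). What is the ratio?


M2 - M1 = 5.7 - 4.7 = 1.0
1.5 * 1.0 = 1.5
ratio = 10^1.5 = 31.62

31.62


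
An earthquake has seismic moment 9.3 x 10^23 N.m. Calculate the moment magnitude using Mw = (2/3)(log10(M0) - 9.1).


log10(M0) = log10(9.3 x 10^23) = 23.9685
Mw = 2/3 * (23.9685 - 9.1)
= 2/3 * 14.8685
= 9.91

9.91


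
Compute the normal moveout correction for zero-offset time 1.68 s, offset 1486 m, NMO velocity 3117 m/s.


x/Vnmo = 1486/3117 = 0.47674
(x/Vnmo)^2 = 0.227281
t0^2 = 2.8224
sqrt(2.8224 + 0.227281) = 1.746334
dt = 1.746334 - 1.68 = 0.066334

0.066334


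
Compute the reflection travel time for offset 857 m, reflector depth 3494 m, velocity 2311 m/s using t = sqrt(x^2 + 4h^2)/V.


x^2 + 4h^2 = 857^2 + 4*3494^2 = 734449 + 48832144 = 49566593
sqrt(49566593) = 7040.3546
t = 7040.3546 / 2311 = 3.0465 s

3.0465


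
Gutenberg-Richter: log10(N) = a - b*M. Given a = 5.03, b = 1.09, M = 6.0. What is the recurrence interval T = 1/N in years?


log10(N) = 5.03 - 1.09*6.0 = -1.51
N = 10^-1.51 = 0.030903
T = 1/N = 1/0.030903 = 32.3594 years

32.3594


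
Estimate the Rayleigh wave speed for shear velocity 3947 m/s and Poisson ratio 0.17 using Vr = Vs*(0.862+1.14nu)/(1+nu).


Numerator factor = 0.862 + 1.14*0.17 = 1.0558
Denominator = 1 + 0.17 = 1.17
Vr = 3947 * 1.0558 / 1.17 = 3561.75 m/s

3561.75


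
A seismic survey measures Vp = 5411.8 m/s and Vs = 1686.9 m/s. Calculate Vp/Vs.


Vp/Vs = 5411.8 / 1686.9
= 3.2081

3.2081


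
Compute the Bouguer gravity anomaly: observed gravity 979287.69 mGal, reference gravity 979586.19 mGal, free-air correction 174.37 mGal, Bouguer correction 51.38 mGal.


BA = g_obs - g_ref + FAC - BC
= 979287.69 - 979586.19 + 174.37 - 51.38
= -175.51 mGal

-175.51


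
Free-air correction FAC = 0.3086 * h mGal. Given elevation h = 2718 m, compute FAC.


FAC = 0.3086 * h
= 0.3086 * 2718
= 838.7748 mGal

838.7748


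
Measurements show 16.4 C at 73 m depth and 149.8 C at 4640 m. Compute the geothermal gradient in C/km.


dT = 149.8 - 16.4 = 133.4 C
dz = 4640 - 73 = 4567 m
gradient = dT/dz * 1000 = 133.4/4567 * 1000 = 29.2095 C/km

29.2095


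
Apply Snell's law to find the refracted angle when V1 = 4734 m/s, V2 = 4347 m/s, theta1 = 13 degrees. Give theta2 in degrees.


sin(theta1) = sin(13 deg) = 0.224951
sin(theta2) = V2/V1 * sin(theta1) = 4347/4734 * 0.224951 = 0.206562
theta2 = arcsin(0.206562) = 11.9209 degrees

11.9209


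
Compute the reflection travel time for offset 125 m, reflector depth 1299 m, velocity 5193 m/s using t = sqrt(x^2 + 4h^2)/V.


x^2 + 4h^2 = 125^2 + 4*1299^2 = 15625 + 6749604 = 6765229
sqrt(6765229) = 2601.0054
t = 2601.0054 / 5193 = 0.5009 s

0.5009


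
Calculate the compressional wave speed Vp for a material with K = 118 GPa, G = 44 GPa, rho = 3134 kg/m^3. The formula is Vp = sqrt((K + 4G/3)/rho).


First compute the effective modulus:
K + 4G/3 = 118e9 + 4*44e9/3 = 176666666666.67 Pa
Then divide by density:
176666666666.67 / 3134 = 56370984.8968 Pa/(kg/m^3)
Take the square root:
Vp = sqrt(56370984.8968) = 7508.06 m/s

7508.06


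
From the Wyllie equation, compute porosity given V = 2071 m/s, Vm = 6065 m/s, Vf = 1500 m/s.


1/V - 1/Vm = 1/2071 - 1/6065 = 0.00031798
1/Vf - 1/Vm = 1/1500 - 1/6065 = 0.00050179
phi = 0.00031798 / 0.00050179 = 0.6337

0.6337


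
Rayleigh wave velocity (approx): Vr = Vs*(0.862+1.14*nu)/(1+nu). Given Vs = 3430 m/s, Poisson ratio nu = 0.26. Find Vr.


Numerator factor = 0.862 + 1.14*0.26 = 1.1584
Denominator = 1 + 0.26 = 1.26
Vr = 3430 * 1.1584 / 1.26 = 3153.42 m/s

3153.42


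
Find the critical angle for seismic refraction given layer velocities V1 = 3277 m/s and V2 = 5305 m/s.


V1/V2 = 3277/5305 = 0.617719
theta_c = arcsin(0.617719) = 38.1498 degrees

38.1498


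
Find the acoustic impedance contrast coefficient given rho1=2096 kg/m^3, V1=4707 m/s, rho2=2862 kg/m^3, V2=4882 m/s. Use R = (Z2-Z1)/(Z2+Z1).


Z1 = 2096 * 4707 = 9865872
Z2 = 2862 * 4882 = 13972284
R = (13972284 - 9865872) / (13972284 + 9865872) = 4106412 / 23838156 = 0.1723

0.1723


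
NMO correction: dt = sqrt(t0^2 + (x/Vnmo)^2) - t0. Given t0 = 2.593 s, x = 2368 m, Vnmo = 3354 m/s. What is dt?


x/Vnmo = 2368/3354 = 0.706023
(x/Vnmo)^2 = 0.498468
t0^2 = 6.723649
sqrt(6.723649 + 0.498468) = 2.6874
dt = 2.6874 - 2.593 = 0.0944

0.0944


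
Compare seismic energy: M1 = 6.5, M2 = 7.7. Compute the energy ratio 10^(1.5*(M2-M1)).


M2 - M1 = 7.7 - 6.5 = 1.2
1.5 * 1.2 = 1.8
ratio = 10^1.8 = 63.1

63.1


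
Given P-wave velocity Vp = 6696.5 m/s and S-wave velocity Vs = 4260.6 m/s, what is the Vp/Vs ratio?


Vp/Vs = 6696.5 / 4260.6
= 1.5717

1.5717


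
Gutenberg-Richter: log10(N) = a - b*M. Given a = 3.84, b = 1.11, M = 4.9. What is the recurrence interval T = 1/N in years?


log10(N) = 3.84 - 1.11*4.9 = -1.599
N = 10^-1.599 = 0.025177
T = 1/N = 1/0.025177 = 39.7192 years

39.7192


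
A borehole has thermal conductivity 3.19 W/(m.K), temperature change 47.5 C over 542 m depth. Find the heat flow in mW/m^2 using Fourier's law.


q = k * dT / dz * 1000
= 3.19 * 47.5 / 542 * 1000
= 0.279566 * 1000
= 279.5664 mW/m^2

279.5664


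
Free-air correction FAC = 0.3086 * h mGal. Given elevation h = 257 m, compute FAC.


FAC = 0.3086 * h
= 0.3086 * 257
= 79.3102 mGal

79.3102


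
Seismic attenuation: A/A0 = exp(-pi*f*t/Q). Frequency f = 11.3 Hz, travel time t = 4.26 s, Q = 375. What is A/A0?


pi*f*t/Q = pi*11.3*4.26/375 = 0.40328
A/A0 = exp(-0.40328) = 0.668125

0.668125


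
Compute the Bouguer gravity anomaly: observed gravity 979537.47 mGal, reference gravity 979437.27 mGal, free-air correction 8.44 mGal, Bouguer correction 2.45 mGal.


BA = g_obs - g_ref + FAC - BC
= 979537.47 - 979437.27 + 8.44 - 2.45
= 106.19 mGal

106.19


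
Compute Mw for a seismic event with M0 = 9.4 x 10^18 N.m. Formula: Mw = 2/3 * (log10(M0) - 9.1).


log10(M0) = log10(9.4 x 10^18) = 18.9731
Mw = 2/3 * (18.9731 - 9.1)
= 2/3 * 9.8731
= 6.58

6.58


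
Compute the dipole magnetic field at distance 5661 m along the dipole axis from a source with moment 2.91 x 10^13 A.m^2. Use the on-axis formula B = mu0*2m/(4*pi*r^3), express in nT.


m = 2.91 x 10^13 = 29100000000000 A.m^2
2m = 58200000000000 A.m^2
r^3 = 5661^3 = 181417619781
B = (4pi*10^-7) * 58200000000000 / (4*pi * 181417619781) * 1e9
= 73136276.97557 / 2279761046142.94 * 1e9
= 32080.6767 nT

32080.6767


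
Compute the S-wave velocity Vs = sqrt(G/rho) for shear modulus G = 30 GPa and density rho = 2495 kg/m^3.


Convert G to Pa: G = 30e9 Pa
Compute G/rho = 30e9 / 2495 = 12024048.0962
Vs = sqrt(12024048.0962) = 3467.57 m/s

3467.57


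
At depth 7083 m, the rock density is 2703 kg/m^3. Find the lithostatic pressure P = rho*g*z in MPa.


P = rho * g * z / 1e6
= 2703 * 9.81 * 7083 / 1e6
= 187815873.69 / 1e6
= 187.8159 MPa

187.8159


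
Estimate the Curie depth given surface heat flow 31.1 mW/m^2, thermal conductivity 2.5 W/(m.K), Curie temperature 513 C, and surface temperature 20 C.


T_Curie - T_surf = 513 - 20 = 493 C
Convert q to W/m^2: 31.1 mW/m^2 = 0.0311 W/m^2
d = 493 * 2.5 / 0.0311 = 39630.23 m

39630.23


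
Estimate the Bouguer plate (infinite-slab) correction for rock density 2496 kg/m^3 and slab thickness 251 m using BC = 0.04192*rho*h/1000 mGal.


BC = 0.04192 * rho * h / 1000
= 0.04192 * 2496 * 251 / 1000
= 26.2627 mGal

26.2627


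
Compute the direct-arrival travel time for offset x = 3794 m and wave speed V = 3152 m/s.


t = x / V
= 3794 / 3152
= 1.2037 s

1.2037


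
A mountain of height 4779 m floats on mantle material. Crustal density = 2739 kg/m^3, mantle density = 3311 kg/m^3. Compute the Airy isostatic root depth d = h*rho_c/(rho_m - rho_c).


rho_m - rho_c = 3311 - 2739 = 572
d = 4779 * 2739 / 572
= 13089681 / 572
= 22884.06 m

22884.06


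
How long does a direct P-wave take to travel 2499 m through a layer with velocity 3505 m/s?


t = x / V
= 2499 / 3505
= 0.713 s

0.713


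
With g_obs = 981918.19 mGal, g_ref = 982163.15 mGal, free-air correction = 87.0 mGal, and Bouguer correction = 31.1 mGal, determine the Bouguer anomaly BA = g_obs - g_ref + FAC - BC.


BA = g_obs - g_ref + FAC - BC
= 981918.19 - 982163.15 + 87.0 - 31.1
= -189.06 mGal

-189.06


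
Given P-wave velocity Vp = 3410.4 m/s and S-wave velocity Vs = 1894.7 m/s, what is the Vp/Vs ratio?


Vp/Vs = 3410.4 / 1894.7
= 1.8

1.8


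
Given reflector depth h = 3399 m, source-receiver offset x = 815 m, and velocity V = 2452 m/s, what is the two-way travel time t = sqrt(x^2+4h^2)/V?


x^2 + 4h^2 = 815^2 + 4*3399^2 = 664225 + 46212804 = 46877029
sqrt(46877029) = 6846.6801
t = 6846.6801 / 2452 = 2.7923 s

2.7923


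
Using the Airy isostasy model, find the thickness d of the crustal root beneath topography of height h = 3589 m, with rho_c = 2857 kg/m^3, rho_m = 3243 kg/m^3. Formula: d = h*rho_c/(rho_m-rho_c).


rho_m - rho_c = 3243 - 2857 = 386
d = 3589 * 2857 / 386
= 10253773 / 386
= 26564.18 m

26564.18


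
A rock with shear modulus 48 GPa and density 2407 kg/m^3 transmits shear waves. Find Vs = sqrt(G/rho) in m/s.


Convert G to Pa: G = 48e9 Pa
Compute G/rho = 48e9 / 2407 = 19941836.3108
Vs = sqrt(19941836.3108) = 4465.63 m/s

4465.63


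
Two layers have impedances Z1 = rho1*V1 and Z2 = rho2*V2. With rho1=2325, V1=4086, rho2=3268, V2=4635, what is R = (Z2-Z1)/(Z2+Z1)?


Z1 = 2325 * 4086 = 9499950
Z2 = 3268 * 4635 = 15147180
R = (15147180 - 9499950) / (15147180 + 9499950) = 5647230 / 24647130 = 0.2291

0.2291


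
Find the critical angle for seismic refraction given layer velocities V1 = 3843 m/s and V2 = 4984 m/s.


V1/V2 = 3843/4984 = 0.771067
theta_c = arcsin(0.771067) = 50.4498 degrees

50.4498


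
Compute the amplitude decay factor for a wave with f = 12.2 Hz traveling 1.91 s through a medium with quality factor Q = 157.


pi*f*t/Q = pi*12.2*1.91/157 = 0.466276
A/A0 = exp(-0.466276) = 0.627334

0.627334


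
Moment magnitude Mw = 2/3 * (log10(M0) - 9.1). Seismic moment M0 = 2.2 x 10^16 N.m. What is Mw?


log10(M0) = log10(2.2 x 10^16) = 16.3424
Mw = 2/3 * (16.3424 - 9.1)
= 2/3 * 7.2424
= 4.83

4.83


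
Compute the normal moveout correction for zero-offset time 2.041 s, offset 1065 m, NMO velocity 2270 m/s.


x/Vnmo = 1065/2270 = 0.469163
(x/Vnmo)^2 = 0.220114
t0^2 = 4.165681
sqrt(4.165681 + 0.220114) = 2.094229
dt = 2.094229 - 2.041 = 0.053229

0.053229


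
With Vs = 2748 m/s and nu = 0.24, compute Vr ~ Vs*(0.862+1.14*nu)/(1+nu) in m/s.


Numerator factor = 0.862 + 1.14*0.24 = 1.1356
Denominator = 1 + 0.24 = 1.24
Vr = 2748 * 1.1356 / 1.24 = 2516.64 m/s

2516.64


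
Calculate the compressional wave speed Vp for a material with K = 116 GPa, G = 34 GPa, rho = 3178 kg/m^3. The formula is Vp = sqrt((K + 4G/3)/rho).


First compute the effective modulus:
K + 4G/3 = 116e9 + 4*34e9/3 = 161333333333.33 Pa
Then divide by density:
161333333333.33 / 3178 = 50765680.7216 Pa/(kg/m^3)
Take the square root:
Vp = sqrt(50765680.7216) = 7125.0 m/s

7125.0


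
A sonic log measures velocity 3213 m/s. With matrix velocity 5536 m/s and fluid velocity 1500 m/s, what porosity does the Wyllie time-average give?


1/V - 1/Vm = 1/3213 - 1/5536 = 0.0001306
1/Vf - 1/Vm = 1/1500 - 1/5536 = 0.00048603
phi = 0.0001306 / 0.00048603 = 0.2687

0.2687


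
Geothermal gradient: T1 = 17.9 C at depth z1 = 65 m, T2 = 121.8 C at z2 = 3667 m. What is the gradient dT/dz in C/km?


dT = 121.8 - 17.9 = 103.9 C
dz = 3667 - 65 = 3602 m
gradient = dT/dz * 1000 = 103.9/3602 * 1000 = 28.8451 C/km

28.8451


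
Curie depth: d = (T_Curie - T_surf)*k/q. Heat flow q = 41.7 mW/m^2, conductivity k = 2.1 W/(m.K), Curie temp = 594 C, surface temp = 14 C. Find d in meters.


T_Curie - T_surf = 594 - 14 = 580 C
Convert q to W/m^2: 41.7 mW/m^2 = 0.0417 W/m^2
d = 580 * 2.1 / 0.0417 = 29208.63 m

29208.63


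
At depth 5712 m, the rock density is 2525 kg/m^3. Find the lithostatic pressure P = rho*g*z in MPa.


P = rho * g * z / 1e6
= 2525 * 9.81 * 5712 / 1e6
= 141487668.0 / 1e6
= 141.4877 MPa

141.4877


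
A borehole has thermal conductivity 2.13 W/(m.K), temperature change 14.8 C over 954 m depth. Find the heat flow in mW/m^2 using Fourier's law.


q = k * dT / dz * 1000
= 2.13 * 14.8 / 954 * 1000
= 0.033044 * 1000
= 33.044 mW/m^2

33.044


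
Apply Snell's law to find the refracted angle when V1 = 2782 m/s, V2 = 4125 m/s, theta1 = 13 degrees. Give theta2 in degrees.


sin(theta1) = sin(13 deg) = 0.224951
sin(theta2) = V2/V1 * sin(theta1) = 4125/2782 * 0.224951 = 0.333545
theta2 = arcsin(0.333545) = 19.4841 degrees

19.4841


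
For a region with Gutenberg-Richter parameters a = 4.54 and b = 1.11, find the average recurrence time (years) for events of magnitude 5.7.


log10(N) = 4.54 - 1.11*5.7 = -1.787
N = 10^-1.787 = 0.016331
T = 1/N = 1/0.016331 = 61.235 years

61.235


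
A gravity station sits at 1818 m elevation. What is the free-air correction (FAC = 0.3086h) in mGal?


FAC = 0.3086 * h
= 0.3086 * 1818
= 561.0348 mGal

561.0348


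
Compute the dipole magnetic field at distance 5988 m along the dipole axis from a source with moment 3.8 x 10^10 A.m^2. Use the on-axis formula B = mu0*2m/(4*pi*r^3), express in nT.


m = 3.8 x 10^10 = 38000000000 A.m^2
2m = 76000000000 A.m^2
r^3 = 5988^3 = 214706590272
B = (4pi*10^-7) * 76000000000 / (4*pi * 214706590272) * 1e9
= 95504.416669 / 2698082586703.32 * 1e9
= 35.3971 nT

35.3971


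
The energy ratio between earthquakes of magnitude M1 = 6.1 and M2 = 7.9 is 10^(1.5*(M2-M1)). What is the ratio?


M2 - M1 = 7.9 - 6.1 = 1.8
1.5 * 1.8 = 2.7
ratio = 10^2.7 = 501.19

501.19


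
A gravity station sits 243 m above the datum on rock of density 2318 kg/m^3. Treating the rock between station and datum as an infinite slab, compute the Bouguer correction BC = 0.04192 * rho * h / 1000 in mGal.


BC = 0.04192 * rho * h / 1000
= 0.04192 * 2318 * 243 / 1000
= 23.6124 mGal

23.6124


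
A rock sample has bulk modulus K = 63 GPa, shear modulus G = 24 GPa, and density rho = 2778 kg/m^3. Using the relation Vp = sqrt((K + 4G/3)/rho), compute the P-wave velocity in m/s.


First compute the effective modulus:
K + 4G/3 = 63e9 + 4*24e9/3 = 95000000000.0 Pa
Then divide by density:
95000000000.0 / 2778 = 34197264.2189 Pa/(kg/m^3)
Take the square root:
Vp = sqrt(34197264.2189) = 5847.84 m/s

5847.84


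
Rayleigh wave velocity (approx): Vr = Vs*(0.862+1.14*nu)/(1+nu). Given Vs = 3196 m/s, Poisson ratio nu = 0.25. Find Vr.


Numerator factor = 0.862 + 1.14*0.25 = 1.147
Denominator = 1 + 0.25 = 1.25
Vr = 3196 * 1.147 / 1.25 = 2932.65 m/s

2932.65


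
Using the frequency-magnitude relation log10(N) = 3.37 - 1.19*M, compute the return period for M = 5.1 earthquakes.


log10(N) = 3.37 - 1.19*5.1 = -2.699
N = 10^-2.699 = 0.002
T = 1/N = 1/0.002 = 500.0345 years

500.0345


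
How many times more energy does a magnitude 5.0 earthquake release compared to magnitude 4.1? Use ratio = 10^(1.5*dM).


M2 - M1 = 5.0 - 4.1 = 0.9
1.5 * 0.9 = 1.35
ratio = 10^1.35 = 22.39

22.39


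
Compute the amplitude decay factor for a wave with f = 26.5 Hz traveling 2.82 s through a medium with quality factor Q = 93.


pi*f*t/Q = pi*26.5*2.82/93 = 2.524422
A/A0 = exp(-2.524422) = 0.080105

0.080105


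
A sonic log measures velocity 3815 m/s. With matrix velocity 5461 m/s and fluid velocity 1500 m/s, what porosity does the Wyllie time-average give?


1/V - 1/Vm = 1/3815 - 1/5461 = 7.901e-05
1/Vf - 1/Vm = 1/1500 - 1/5461 = 0.00048355
phi = 7.901e-05 / 0.00048355 = 0.1634

0.1634


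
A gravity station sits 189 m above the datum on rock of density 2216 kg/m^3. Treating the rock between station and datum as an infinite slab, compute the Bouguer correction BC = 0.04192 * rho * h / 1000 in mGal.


BC = 0.04192 * rho * h / 1000
= 0.04192 * 2216 * 189 / 1000
= 17.5571 mGal

17.5571


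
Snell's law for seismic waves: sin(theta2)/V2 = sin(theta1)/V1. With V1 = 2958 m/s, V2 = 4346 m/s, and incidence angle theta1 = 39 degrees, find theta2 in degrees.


sin(theta1) = sin(39 deg) = 0.62932
sin(theta2) = V2/V1 * sin(theta1) = 4346/2958 * 0.62932 = 0.92462
theta2 = arcsin(0.92462) = 67.6111 degrees

67.6111


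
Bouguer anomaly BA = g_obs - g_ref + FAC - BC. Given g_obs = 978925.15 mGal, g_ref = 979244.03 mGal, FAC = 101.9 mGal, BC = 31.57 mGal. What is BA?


BA = g_obs - g_ref + FAC - BC
= 978925.15 - 979244.03 + 101.9 - 31.57
= -248.55 mGal

-248.55


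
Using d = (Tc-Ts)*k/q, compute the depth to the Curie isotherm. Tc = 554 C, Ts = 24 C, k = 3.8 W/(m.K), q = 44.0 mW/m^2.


T_Curie - T_surf = 554 - 24 = 530 C
Convert q to W/m^2: 44.0 mW/m^2 = 0.044 W/m^2
d = 530 * 3.8 / 0.044 = 45772.73 m

45772.73


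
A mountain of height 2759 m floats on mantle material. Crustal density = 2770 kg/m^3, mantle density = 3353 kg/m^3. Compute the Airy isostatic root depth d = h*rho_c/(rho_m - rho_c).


rho_m - rho_c = 3353 - 2770 = 583
d = 2759 * 2770 / 583
= 7642430 / 583
= 13108.8 m

13108.8


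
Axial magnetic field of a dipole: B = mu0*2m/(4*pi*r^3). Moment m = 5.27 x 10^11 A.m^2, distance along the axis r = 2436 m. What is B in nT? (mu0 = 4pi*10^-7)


m = 5.27 x 10^11 = 527000000000 A.m^2
2m = 1054000000000 A.m^2
r^3 = 2436^3 = 14455457856
B = (4pi*10^-7) * 1054000000000 / (4*pi * 14455457856) * 1e9
= 1324495.462753 / 181652640818.75 * 1e9
= 7291.3637 nT

7291.3637


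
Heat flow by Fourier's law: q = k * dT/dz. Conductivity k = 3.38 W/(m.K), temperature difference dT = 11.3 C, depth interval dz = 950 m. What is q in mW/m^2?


q = k * dT / dz * 1000
= 3.38 * 11.3 / 950 * 1000
= 0.040204 * 1000
= 40.2042 mW/m^2

40.2042


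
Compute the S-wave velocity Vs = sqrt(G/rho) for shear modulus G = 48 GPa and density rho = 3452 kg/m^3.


Convert G to Pa: G = 48e9 Pa
Compute G/rho = 48e9 / 3452 = 13904982.6188
Vs = sqrt(13904982.6188) = 3728.94 m/s

3728.94


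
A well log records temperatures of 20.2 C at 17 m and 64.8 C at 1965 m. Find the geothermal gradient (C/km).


dT = 64.8 - 20.2 = 44.6 C
dz = 1965 - 17 = 1948 m
gradient = dT/dz * 1000 = 44.6/1948 * 1000 = 22.8953 C/km

22.8953


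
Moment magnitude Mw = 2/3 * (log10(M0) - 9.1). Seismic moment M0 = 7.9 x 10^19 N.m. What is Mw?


log10(M0) = log10(7.9 x 10^19) = 19.8976
Mw = 2/3 * (19.8976 - 9.1)
= 2/3 * 10.7976
= 7.2

7.2


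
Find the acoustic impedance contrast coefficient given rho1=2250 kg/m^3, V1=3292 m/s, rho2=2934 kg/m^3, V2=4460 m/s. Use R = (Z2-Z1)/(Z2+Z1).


Z1 = 2250 * 3292 = 7407000
Z2 = 2934 * 4460 = 13085640
R = (13085640 - 7407000) / (13085640 + 7407000) = 5678640 / 20492640 = 0.2771

0.2771


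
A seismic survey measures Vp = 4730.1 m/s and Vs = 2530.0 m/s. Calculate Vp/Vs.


Vp/Vs = 4730.1 / 2530.0
= 1.8696

1.8696
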